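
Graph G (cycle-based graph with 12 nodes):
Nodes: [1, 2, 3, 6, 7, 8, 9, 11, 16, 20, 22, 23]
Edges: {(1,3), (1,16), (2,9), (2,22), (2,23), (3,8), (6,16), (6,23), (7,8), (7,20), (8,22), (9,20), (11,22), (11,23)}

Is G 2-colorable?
A valid 2-coloring: color 1: [3, 7, 9, 16, 22, 23]; color 2: [1, 2, 6, 8, 11, 20].
(χ(G) = 2 ≤ 2.)

Yes, G is 2-colorable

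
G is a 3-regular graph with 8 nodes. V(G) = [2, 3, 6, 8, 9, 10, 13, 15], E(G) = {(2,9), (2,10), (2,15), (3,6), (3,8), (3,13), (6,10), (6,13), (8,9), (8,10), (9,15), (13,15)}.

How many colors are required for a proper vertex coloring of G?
Clique number ω(G) = 3 (lower bound: χ ≥ ω).
The clique on [2, 9, 15] has size 3, forcing χ ≥ 3, and the coloring below uses 3 colors, so χ(G) = 3.
A valid 3-coloring: color 1: [3, 10, 15]; color 2: [2, 8, 13]; color 3: [6, 9].

χ(G) = 3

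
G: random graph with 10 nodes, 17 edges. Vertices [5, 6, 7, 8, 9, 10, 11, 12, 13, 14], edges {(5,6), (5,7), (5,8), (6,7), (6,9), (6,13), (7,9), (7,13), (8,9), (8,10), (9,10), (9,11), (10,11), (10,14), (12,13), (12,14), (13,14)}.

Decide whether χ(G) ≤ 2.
The clique on vertices [5, 6, 7] has size 3 > 2, so it alone needs 3 colors.

No, G is not 2-colorable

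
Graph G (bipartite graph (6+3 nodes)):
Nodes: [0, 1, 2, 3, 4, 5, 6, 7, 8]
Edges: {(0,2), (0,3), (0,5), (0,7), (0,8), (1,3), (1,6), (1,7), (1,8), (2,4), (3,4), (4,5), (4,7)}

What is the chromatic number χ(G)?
Clique number ω(G) = 2 (lower bound: χ ≥ ω).
The graph is bipartite (no odd cycle), so 2 colors suffice: χ(G) = 2.
A valid 2-coloring: color 1: [0, 1, 4]; color 2: [2, 3, 5, 6, 7, 8].

χ(G) = 2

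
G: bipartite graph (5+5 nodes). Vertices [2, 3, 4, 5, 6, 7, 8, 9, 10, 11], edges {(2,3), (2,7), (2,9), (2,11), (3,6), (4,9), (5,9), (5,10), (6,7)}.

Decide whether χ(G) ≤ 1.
No, G is not 1-colorable

Edge (2,3) forces its endpoints to differ, so 1 color is not enough.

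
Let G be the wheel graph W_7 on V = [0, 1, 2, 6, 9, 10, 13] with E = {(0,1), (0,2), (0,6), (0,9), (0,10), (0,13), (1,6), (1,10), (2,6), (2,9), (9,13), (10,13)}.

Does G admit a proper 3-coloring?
A valid 3-coloring: color 1: [0]; color 2: [1, 2, 13]; color 3: [6, 9, 10].
(χ(G) = 3 ≤ 3.)

Yes, G is 3-colorable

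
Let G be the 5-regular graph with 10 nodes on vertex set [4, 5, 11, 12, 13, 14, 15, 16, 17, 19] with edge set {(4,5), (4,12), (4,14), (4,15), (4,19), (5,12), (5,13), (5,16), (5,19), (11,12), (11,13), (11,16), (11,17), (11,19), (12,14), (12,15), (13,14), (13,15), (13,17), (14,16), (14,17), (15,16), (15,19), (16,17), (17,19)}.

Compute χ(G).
χ(G) = 3

Clique number ω(G) = 3 (lower bound: χ ≥ ω).
The clique on [4, 5, 19] has size 3, forcing χ ≥ 3, and the coloring below uses 3 colors, so χ(G) = 3.
A valid 3-coloring: color 1: [4, 17]; color 2: [5, 11, 14, 15]; color 3: [12, 13, 16, 19].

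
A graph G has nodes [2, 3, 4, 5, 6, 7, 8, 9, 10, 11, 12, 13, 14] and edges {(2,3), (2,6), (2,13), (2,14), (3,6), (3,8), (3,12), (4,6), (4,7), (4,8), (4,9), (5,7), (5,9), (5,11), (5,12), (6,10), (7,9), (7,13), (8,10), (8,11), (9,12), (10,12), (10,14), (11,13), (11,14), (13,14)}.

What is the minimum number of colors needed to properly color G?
χ(G) = 3

Clique number ω(G) = 3 (lower bound: χ ≥ ω).
The clique on [2, 3, 6] has size 3, forcing χ ≥ 3, and the coloring below uses 3 colors, so χ(G) = 3.
A valid 3-coloring: color 1: [6, 7, 8, 12, 14]; color 2: [2, 9, 10, 11]; color 3: [3, 4, 5, 13].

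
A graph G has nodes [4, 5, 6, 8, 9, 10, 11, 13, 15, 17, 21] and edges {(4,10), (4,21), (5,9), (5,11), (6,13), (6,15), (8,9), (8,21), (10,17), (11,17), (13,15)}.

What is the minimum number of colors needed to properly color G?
χ(G) = 3

Clique number ω(G) = 3 (lower bound: χ ≥ ω).
The clique on [6, 13, 15] has size 3, forcing χ ≥ 3, and the coloring below uses 3 colors, so χ(G) = 3.
A valid 3-coloring: color 1: [4, 5, 6, 8, 17]; color 2: [9, 10, 11, 13, 21]; color 3: [15].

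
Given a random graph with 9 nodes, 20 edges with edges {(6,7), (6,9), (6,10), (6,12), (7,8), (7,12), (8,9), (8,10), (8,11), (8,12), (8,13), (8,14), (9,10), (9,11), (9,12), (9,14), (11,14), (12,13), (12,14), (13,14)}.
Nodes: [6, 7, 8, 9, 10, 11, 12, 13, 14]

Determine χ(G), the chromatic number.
χ(G) = 4

Clique number ω(G) = 4 (lower bound: χ ≥ ω).
The clique on [8, 9, 11, 14] has size 4, forcing χ ≥ 4, and the coloring below uses 4 colors, so χ(G) = 4.
A valid 4-coloring: color 1: [6, 8]; color 2: [10, 11, 12]; color 3: [7, 9, 13]; color 4: [14].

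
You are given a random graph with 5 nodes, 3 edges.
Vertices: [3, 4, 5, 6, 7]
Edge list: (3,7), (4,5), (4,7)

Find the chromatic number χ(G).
χ(G) = 2

Clique number ω(G) = 2 (lower bound: χ ≥ ω).
The graph is bipartite (no odd cycle), so 2 colors suffice: χ(G) = 2.
A valid 2-coloring: color 1: [3, 4, 6]; color 2: [5, 7].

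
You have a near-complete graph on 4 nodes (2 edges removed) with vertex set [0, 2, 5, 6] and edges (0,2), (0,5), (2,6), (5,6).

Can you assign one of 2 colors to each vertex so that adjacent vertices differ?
Yes, G is 2-colorable

A valid 2-coloring: color 1: [2, 5]; color 2: [0, 6].
(χ(G) = 2 ≤ 2.)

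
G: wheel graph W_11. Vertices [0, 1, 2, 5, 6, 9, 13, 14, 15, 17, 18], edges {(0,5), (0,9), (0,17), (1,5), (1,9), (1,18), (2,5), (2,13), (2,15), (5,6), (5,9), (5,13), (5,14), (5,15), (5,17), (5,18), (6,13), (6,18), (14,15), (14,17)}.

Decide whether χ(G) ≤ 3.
Yes, G is 3-colorable

A valid 3-coloring: color 1: [5]; color 2: [0, 1, 2, 6, 14]; color 3: [9, 13, 15, 17, 18].
(χ(G) = 3 ≤ 3.)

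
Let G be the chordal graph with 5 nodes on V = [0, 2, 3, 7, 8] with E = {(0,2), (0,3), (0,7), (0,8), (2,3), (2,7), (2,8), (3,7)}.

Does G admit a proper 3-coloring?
No, G is not 3-colorable

The clique on vertices [0, 2, 3, 7] has size 4 > 3, so it alone needs 4 colors.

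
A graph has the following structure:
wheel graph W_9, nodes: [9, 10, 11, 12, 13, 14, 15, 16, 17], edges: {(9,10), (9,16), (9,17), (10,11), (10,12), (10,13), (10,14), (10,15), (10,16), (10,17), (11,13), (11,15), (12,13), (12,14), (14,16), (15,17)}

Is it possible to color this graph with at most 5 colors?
Yes, G is 5-colorable

A valid 5-coloring: color 1: [10]; color 2: [9, 13, 14, 15]; color 3: [11, 12, 16, 17].
(χ(G) = 3 ≤ 5.)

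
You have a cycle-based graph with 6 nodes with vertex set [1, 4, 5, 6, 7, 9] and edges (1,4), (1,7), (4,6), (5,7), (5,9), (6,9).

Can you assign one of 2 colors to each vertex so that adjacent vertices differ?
A valid 2-coloring: color 1: [1, 5, 6]; color 2: [4, 7, 9].
(χ(G) = 2 ≤ 2.)

Yes, G is 2-colorable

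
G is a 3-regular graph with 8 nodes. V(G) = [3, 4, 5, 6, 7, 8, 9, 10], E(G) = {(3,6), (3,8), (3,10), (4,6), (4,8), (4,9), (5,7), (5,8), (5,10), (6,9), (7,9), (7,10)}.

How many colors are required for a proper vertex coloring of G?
χ(G) = 3

Clique number ω(G) = 3 (lower bound: χ ≥ ω).
The clique on [4, 6, 9] has size 3, forcing χ ≥ 3, and the coloring below uses 3 colors, so χ(G) = 3.
A valid 3-coloring: color 1: [8, 9, 10]; color 2: [5, 6]; color 3: [3, 4, 7].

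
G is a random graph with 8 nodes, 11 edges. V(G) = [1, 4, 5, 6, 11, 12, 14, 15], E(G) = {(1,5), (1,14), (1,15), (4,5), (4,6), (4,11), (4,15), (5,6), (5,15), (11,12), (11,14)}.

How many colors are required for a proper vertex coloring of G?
χ(G) = 3

Clique number ω(G) = 3 (lower bound: χ ≥ ω).
The clique on [1, 5, 15] has size 3, forcing χ ≥ 3, and the coloring below uses 3 colors, so χ(G) = 3.
A valid 3-coloring: color 1: [1, 4, 12]; color 2: [5, 11]; color 3: [6, 14, 15].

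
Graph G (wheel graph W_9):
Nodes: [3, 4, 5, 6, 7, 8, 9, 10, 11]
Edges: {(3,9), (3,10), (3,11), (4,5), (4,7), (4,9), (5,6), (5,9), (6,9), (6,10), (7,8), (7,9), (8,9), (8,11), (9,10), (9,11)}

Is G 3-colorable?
Yes, G is 3-colorable

A valid 3-coloring: color 1: [9]; color 2: [5, 7, 10, 11]; color 3: [3, 4, 6, 8].
(χ(G) = 3 ≤ 3.)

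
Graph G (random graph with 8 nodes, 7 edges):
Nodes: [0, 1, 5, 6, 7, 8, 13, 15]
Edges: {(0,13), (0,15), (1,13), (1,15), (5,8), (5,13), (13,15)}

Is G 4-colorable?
A valid 4-coloring: color 1: [6, 7, 8, 13]; color 2: [5, 15]; color 3: [0, 1].
(χ(G) = 3 ≤ 4.)

Yes, G is 4-colorable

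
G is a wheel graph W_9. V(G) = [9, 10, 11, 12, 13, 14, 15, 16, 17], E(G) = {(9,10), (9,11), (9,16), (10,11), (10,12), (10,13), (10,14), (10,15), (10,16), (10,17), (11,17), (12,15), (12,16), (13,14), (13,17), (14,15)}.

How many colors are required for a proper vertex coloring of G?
Clique number ω(G) = 3 (lower bound: χ ≥ ω).
The clique on [9, 10, 16] has size 3, forcing χ ≥ 3, and the coloring below uses 3 colors, so χ(G) = 3.
A valid 3-coloring: color 1: [10]; color 2: [9, 12, 14, 17]; color 3: [11, 13, 15, 16].

χ(G) = 3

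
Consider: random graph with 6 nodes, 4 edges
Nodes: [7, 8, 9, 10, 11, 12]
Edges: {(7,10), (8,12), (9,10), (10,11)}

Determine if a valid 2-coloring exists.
A valid 2-coloring: color 1: [8, 10]; color 2: [7, 9, 11, 12].
(χ(G) = 2 ≤ 2.)

Yes, G is 2-colorable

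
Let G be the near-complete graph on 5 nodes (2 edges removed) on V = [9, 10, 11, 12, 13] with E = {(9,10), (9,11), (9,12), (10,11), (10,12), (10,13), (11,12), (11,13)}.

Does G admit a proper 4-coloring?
A valid 4-coloring: color 1: [11]; color 2: [10]; color 3: [9, 13]; color 4: [12].
(χ(G) = 4 ≤ 4.)

Yes, G is 4-colorable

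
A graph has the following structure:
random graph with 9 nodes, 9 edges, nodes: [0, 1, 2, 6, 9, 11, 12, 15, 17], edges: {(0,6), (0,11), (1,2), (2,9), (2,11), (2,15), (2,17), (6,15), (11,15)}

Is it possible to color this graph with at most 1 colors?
No, G is not 1-colorable

The clique on vertices [2, 11, 15] has size 3 > 1, so it alone needs 3 colors.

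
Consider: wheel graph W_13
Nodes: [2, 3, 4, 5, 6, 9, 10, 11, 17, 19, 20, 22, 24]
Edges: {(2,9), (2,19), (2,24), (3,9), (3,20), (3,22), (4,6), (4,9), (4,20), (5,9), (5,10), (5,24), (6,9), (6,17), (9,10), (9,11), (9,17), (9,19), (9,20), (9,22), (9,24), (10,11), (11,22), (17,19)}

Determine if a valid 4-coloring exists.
Yes, G is 4-colorable

A valid 4-coloring: color 1: [9]; color 2: [6, 10, 19, 20, 22, 24]; color 3: [2, 3, 4, 5, 11, 17].
(χ(G) = 3 ≤ 4.)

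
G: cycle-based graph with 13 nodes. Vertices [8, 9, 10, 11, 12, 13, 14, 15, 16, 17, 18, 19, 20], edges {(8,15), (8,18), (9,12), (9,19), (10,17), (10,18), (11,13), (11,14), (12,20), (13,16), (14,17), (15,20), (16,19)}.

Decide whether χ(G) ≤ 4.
Yes, G is 4-colorable

A valid 4-coloring: color 1: [11, 12, 15, 16, 17, 18]; color 2: [8, 10, 13, 14, 19, 20]; color 3: [9].
(χ(G) = 3 ≤ 4.)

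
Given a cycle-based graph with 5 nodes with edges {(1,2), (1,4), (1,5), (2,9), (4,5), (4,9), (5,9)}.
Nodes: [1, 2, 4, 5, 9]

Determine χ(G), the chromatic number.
χ(G) = 3

Clique number ω(G) = 3 (lower bound: χ ≥ ω).
The clique on [1, 4, 5] has size 3, forcing χ ≥ 3, and the coloring below uses 3 colors, so χ(G) = 3.
A valid 3-coloring: color 1: [1, 9]; color 2: [2, 4]; color 3: [5].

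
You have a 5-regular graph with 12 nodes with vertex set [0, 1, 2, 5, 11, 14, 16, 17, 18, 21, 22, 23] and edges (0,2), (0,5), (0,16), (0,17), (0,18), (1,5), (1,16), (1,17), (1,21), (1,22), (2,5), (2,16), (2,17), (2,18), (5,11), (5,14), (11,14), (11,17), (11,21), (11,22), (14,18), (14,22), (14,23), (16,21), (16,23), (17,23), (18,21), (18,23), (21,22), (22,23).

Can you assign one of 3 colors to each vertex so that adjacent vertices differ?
A valid 3-coloring: color 1: [5, 16, 17, 18, 22]; color 2: [0, 1, 11, 23]; color 3: [2, 14, 21].
(χ(G) = 3 ≤ 3.)

Yes, G is 3-colorable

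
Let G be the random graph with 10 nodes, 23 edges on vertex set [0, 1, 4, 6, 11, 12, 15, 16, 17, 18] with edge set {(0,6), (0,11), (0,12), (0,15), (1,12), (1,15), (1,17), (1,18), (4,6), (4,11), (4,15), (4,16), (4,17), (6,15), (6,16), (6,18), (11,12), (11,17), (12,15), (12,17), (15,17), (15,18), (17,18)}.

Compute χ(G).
χ(G) = 4

Clique number ω(G) = 4 (lower bound: χ ≥ ω).
The clique on [1, 15, 17, 18] has size 4, forcing χ ≥ 4, and the coloring below uses 4 colors, so χ(G) = 4.
A valid 4-coloring: color 1: [11, 15, 16]; color 2: [6, 17]; color 3: [4, 12, 18]; color 4: [0, 1].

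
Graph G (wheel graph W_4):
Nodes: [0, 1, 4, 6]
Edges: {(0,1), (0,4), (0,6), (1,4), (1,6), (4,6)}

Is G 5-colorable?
Yes, G is 5-colorable

A valid 5-coloring: color 1: [4]; color 2: [0]; color 3: [6]; color 4: [1].
(χ(G) = 4 ≤ 5.)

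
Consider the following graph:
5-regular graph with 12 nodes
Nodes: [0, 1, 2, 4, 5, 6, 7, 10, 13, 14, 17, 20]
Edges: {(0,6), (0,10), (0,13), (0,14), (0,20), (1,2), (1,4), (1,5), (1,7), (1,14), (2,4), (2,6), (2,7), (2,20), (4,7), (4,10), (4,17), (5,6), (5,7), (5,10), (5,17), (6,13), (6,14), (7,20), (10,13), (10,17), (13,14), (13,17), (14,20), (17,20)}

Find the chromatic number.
Clique number ω(G) = 4 (lower bound: χ ≥ ω).
The clique on [0, 6, 13, 14] has size 4, forcing χ ≥ 4, and the coloring below uses 4 colors, so χ(G) = 4.
A valid 4-coloring: color 1: [1, 6, 10, 20]; color 2: [4, 5, 13]; color 3: [0, 7, 17]; color 4: [2, 14].

χ(G) = 4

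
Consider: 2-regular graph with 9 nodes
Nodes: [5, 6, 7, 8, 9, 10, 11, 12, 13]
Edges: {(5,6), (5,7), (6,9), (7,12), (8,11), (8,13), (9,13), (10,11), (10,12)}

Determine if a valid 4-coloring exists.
Yes, G is 4-colorable

A valid 4-coloring: color 1: [6, 11, 12, 13]; color 2: [7, 8, 9, 10]; color 3: [5].
(χ(G) = 3 ≤ 4.)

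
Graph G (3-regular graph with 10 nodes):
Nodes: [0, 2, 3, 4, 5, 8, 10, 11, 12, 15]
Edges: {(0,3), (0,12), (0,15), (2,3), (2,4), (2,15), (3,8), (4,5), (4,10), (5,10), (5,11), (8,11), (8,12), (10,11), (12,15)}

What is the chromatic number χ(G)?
Clique number ω(G) = 3 (lower bound: χ ≥ ω).
The clique on [0, 12, 15] has size 3, forcing χ ≥ 3, and the coloring below uses 3 colors, so χ(G) = 3.
A valid 3-coloring: color 1: [0, 2, 8, 10]; color 2: [3, 4, 11, 15]; color 3: [5, 12].

χ(G) = 3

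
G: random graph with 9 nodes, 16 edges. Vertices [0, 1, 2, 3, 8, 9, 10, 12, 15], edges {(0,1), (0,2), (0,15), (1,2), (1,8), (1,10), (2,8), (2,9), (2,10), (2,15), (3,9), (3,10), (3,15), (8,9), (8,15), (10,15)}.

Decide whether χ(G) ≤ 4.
Yes, G is 4-colorable

A valid 4-coloring: color 1: [2, 3, 12]; color 2: [1, 9, 15]; color 3: [0, 8, 10].
(χ(G) = 3 ≤ 4.)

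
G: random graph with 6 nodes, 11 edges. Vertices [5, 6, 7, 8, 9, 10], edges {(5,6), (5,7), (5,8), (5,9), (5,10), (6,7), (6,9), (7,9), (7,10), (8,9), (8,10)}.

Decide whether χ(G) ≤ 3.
The clique on vertices [5, 6, 7, 9] has size 4 > 3, so it alone needs 4 colors.

No, G is not 3-colorable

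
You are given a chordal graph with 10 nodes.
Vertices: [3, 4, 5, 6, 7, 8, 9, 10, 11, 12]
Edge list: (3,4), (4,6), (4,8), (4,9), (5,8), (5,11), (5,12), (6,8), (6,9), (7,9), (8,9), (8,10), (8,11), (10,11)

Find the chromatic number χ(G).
χ(G) = 4

Clique number ω(G) = 4 (lower bound: χ ≥ ω).
The clique on [4, 6, 8, 9] has size 4, forcing χ ≥ 4, and the coloring below uses 4 colors, so χ(G) = 4.
A valid 4-coloring: color 1: [3, 7, 8, 12]; color 2: [4, 5, 10]; color 3: [9, 11]; color 4: [6].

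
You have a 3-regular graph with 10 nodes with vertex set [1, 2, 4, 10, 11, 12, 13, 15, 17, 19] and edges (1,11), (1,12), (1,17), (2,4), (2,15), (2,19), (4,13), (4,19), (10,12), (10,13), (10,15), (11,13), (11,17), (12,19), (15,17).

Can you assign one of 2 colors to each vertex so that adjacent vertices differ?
No, G is not 2-colorable

The clique on vertices [1, 11, 17] has size 3 > 2, so it alone needs 3 colors.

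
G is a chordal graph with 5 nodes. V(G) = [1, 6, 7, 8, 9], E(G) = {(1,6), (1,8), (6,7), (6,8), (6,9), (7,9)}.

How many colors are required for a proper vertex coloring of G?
χ(G) = 3

Clique number ω(G) = 3 (lower bound: χ ≥ ω).
The clique on [1, 6, 8] has size 3, forcing χ ≥ 3, and the coloring below uses 3 colors, so χ(G) = 3.
A valid 3-coloring: color 1: [6]; color 2: [7, 8]; color 3: [1, 9].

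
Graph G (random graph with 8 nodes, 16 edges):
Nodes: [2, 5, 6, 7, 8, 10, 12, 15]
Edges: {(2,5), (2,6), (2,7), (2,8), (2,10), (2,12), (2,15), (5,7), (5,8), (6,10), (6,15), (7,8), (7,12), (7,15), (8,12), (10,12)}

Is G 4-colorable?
A valid 4-coloring: color 1: [2]; color 2: [7, 10]; color 3: [8, 15]; color 4: [5, 6, 12].
(χ(G) = 4 ≤ 4.)

Yes, G is 4-colorable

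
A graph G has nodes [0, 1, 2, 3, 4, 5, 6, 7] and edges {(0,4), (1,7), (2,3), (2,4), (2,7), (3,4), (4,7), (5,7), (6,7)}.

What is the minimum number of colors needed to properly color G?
χ(G) = 3

Clique number ω(G) = 3 (lower bound: χ ≥ ω).
The clique on [2, 3, 4] has size 3, forcing χ ≥ 3, and the coloring below uses 3 colors, so χ(G) = 3.
A valid 3-coloring: color 1: [0, 3, 7]; color 2: [1, 4, 5, 6]; color 3: [2].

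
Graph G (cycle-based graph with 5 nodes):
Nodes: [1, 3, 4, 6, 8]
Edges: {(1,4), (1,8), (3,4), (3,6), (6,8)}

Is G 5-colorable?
Yes, G is 5-colorable

A valid 5-coloring: color 1: [4, 6]; color 2: [1, 3]; color 3: [8].
(χ(G) = 3 ≤ 5.)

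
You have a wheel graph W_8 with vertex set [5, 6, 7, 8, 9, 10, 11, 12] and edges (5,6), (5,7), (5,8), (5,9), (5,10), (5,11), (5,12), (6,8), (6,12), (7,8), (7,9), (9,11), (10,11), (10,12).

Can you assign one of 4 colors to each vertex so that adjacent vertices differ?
A valid 4-coloring: color 1: [5]; color 2: [6, 9, 10]; color 3: [8, 11, 12]; color 4: [7].
(χ(G) = 4 ≤ 4.)

Yes, G is 4-colorable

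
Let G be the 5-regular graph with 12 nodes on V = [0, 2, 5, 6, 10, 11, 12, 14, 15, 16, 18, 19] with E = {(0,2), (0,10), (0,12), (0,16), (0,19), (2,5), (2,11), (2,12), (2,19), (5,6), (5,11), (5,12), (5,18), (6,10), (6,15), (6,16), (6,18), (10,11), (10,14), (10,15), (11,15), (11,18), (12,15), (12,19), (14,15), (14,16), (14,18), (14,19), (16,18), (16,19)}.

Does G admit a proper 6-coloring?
Yes, G is 6-colorable

A valid 6-coloring: color 1: [2, 15, 16]; color 2: [0, 6, 11, 14]; color 3: [5, 10, 19]; color 4: [12, 18].
(χ(G) = 4 ≤ 6.)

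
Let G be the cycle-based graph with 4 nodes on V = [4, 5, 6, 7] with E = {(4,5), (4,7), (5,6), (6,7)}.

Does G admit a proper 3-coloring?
Yes, G is 3-colorable

A valid 3-coloring: color 1: [5, 7]; color 2: [4, 6].
(χ(G) = 2 ≤ 3.)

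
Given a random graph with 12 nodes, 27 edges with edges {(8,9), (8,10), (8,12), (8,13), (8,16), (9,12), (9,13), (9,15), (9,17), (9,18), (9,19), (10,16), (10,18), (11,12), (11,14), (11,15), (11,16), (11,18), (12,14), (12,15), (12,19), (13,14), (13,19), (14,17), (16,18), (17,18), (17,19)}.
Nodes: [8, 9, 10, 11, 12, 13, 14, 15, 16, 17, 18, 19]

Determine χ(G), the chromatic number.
χ(G) = 3

Clique number ω(G) = 3 (lower bound: χ ≥ ω).
The clique on [9, 17, 18] has size 3, forcing χ ≥ 3, and the coloring below uses 3 colors, so χ(G) = 3.
A valid 3-coloring: color 1: [9, 10, 11]; color 2: [12, 13, 16, 17]; color 3: [8, 14, 15, 18, 19].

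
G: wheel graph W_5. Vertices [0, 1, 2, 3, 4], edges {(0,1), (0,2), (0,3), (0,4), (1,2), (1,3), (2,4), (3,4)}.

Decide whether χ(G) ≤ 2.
No, G is not 2-colorable

The clique on vertices [0, 1, 2] has size 3 > 2, so it alone needs 3 colors.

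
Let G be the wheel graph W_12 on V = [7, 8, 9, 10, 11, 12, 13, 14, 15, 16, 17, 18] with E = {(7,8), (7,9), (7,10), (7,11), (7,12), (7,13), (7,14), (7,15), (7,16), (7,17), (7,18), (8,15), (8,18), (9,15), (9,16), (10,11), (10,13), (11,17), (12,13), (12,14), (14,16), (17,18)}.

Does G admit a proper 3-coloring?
No, G is not 3-colorable

Odd cycle [17, 11, 10, 13, 12, 14, 16, 9, 15, 8, 18] needs 3 colors (χ ≥ 3).
Vertex 7 is adjacent to every vertex of [8, 9, 10, 11, 12, 13, 14, 15, 16, 17, 18], which already need 3 colors among themselves, so 7 needs a new color (χ ≥ 4).
Hence χ(G) ≥ 4 > 3, so no proper 3-coloring exists.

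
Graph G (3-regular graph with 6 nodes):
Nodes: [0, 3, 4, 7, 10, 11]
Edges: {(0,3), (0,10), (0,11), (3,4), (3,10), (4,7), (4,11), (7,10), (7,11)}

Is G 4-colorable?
A valid 4-coloring: color 1: [0, 4]; color 2: [10, 11]; color 3: [3, 7].
(χ(G) = 3 ≤ 4.)

Yes, G is 4-colorable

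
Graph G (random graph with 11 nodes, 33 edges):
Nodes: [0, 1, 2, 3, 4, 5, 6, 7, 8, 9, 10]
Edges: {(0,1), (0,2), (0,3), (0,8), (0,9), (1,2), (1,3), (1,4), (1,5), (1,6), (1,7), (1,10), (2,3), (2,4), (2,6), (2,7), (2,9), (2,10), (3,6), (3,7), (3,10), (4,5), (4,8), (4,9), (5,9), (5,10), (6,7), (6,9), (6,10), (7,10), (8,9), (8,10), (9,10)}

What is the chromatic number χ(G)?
χ(G) = 6

Clique number ω(G) = 6 (lower bound: χ ≥ ω).
The clique on [1, 2, 3, 6, 7, 10] has size 6, forcing χ ≥ 6, and the coloring below uses 6 colors, so χ(G) = 6.
A valid 6-coloring: color 1: [1, 9]; color 2: [2, 5, 8]; color 3: [0, 4, 10]; color 4: [6]; color 5: [3]; color 6: [7].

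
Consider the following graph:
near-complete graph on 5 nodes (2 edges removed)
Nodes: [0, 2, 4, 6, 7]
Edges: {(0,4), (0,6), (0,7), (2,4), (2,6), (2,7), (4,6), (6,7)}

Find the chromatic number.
χ(G) = 3

Clique number ω(G) = 3 (lower bound: χ ≥ ω).
The clique on [0, 4, 6] has size 3, forcing χ ≥ 3, and the coloring below uses 3 colors, so χ(G) = 3.
A valid 3-coloring: color 1: [6]; color 2: [4, 7]; color 3: [0, 2].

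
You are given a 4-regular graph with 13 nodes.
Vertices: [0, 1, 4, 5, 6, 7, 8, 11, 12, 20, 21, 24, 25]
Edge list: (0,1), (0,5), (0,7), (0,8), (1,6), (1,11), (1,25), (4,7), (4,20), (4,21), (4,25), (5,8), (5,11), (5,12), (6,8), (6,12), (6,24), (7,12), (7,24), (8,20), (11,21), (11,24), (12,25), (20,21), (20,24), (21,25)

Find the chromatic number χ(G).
χ(G) = 3

Clique number ω(G) = 3 (lower bound: χ ≥ ω).
The clique on [0, 5, 8] has size 3, forcing χ ≥ 3, and the coloring below uses 3 colors, so χ(G) = 3.
A valid 3-coloring: color 1: [1, 5, 7, 21]; color 2: [4, 8, 12, 24]; color 3: [0, 6, 11, 20, 25].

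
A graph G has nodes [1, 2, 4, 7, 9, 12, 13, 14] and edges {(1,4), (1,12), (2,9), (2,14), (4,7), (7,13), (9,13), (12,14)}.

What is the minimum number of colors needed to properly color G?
χ(G) = 2

Clique number ω(G) = 2 (lower bound: χ ≥ ω).
The graph is bipartite (no odd cycle), so 2 colors suffice: χ(G) = 2.
A valid 2-coloring: color 1: [2, 4, 12, 13]; color 2: [1, 7, 9, 14].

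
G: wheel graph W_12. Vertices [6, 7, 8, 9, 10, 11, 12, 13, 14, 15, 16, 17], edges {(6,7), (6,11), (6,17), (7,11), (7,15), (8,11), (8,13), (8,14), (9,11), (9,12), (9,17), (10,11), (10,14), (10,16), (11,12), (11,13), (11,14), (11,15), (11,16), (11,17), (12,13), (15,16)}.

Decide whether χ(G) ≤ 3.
No, G is not 3-colorable

Odd cycle [12, 13, 8, 14, 10, 16, 15, 7, 6, 17, 9] needs 3 colors (χ ≥ 3).
Vertex 11 is adjacent to every vertex of [6, 7, 8, 9, 10, 12, 13, 14, 15, 16, 17], which already need 3 colors among themselves, so 11 needs a new color (χ ≥ 4).
Hence χ(G) ≥ 4 > 3, so no proper 3-coloring exists.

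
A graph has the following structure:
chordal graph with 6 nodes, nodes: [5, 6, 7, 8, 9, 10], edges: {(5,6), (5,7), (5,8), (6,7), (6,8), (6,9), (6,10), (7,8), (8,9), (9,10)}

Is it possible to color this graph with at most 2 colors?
No, G is not 2-colorable

The clique on vertices [5, 6, 7, 8] has size 4 > 2, so it alone needs 4 colors.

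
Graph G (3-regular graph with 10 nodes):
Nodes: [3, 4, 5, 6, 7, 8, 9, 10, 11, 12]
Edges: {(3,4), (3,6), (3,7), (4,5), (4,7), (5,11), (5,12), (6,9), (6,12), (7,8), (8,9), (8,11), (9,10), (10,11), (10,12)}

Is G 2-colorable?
The clique on vertices [3, 4, 7] has size 3 > 2, so it alone needs 3 colors.

No, G is not 2-colorable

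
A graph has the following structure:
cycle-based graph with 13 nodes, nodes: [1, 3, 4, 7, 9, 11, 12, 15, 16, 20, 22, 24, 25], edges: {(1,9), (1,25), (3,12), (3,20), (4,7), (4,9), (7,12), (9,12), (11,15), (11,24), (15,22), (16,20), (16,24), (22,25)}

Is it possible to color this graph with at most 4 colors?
Yes, G is 4-colorable

A valid 4-coloring: color 1: [3, 7, 9, 11, 16, 25]; color 2: [1, 4, 12, 15, 20, 24]; color 3: [22].
(χ(G) = 3 ≤ 4.)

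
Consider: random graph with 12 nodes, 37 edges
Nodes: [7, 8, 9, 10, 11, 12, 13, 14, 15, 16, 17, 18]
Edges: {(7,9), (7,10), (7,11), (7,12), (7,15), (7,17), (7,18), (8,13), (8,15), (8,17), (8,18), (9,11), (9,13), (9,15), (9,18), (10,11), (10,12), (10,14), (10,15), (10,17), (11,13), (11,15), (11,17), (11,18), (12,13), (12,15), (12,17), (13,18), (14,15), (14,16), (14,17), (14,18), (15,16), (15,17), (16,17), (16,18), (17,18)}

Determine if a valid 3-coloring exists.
The clique on vertices [7, 10, 11, 15, 17] has size 5 > 3, so it alone needs 5 colors.

No, G is not 3-colorable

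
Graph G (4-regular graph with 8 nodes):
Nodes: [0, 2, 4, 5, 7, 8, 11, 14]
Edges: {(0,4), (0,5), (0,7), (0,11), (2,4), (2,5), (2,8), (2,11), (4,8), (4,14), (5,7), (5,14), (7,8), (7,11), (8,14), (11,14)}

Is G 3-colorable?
Yes, G is 3-colorable

A valid 3-coloring: color 1: [0, 2, 14]; color 2: [5, 8, 11]; color 3: [4, 7].
(χ(G) = 3 ≤ 3.)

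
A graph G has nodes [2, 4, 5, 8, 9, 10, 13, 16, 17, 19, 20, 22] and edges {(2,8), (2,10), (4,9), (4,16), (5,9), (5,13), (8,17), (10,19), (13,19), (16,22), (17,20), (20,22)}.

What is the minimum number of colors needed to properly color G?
χ(G) = 2

Clique number ω(G) = 2 (lower bound: χ ≥ ω).
The graph is bipartite (no odd cycle), so 2 colors suffice: χ(G) = 2.
A valid 2-coloring: color 1: [2, 4, 5, 17, 19, 22]; color 2: [8, 9, 10, 13, 16, 20].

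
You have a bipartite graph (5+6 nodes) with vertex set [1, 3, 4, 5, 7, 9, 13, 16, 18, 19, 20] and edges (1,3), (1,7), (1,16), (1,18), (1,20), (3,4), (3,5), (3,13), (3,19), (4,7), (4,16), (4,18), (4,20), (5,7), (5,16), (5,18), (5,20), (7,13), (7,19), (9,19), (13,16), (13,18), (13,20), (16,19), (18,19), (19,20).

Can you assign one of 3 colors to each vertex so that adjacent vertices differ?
A valid 3-coloring: color 1: [1, 4, 5, 13, 19]; color 2: [3, 7, 9, 16, 18, 20].
(χ(G) = 2 ≤ 3.)

Yes, G is 3-colorable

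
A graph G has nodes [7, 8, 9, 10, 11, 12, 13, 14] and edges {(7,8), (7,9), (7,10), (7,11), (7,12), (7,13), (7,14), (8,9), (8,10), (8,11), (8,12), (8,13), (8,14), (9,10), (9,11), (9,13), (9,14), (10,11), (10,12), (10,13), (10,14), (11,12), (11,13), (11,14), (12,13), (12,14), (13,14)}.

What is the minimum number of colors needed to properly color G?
χ(G) = 7

Clique number ω(G) = 7 (lower bound: χ ≥ ω).
The clique on [7, 8, 9, 10, 11, 13, 14] has size 7, forcing χ ≥ 7, and the coloring below uses 7 colors, so χ(G) = 7.
A valid 7-coloring: color 1: [10]; color 2: [14]; color 3: [7]; color 4: [8]; color 5: [11]; color 6: [13]; color 7: [9, 12].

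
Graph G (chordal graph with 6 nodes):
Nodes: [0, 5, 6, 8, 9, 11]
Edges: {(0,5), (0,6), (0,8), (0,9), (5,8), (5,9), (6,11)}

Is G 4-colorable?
Yes, G is 4-colorable

A valid 4-coloring: color 1: [0, 11]; color 2: [5, 6]; color 3: [8, 9].
(χ(G) = 3 ≤ 4.)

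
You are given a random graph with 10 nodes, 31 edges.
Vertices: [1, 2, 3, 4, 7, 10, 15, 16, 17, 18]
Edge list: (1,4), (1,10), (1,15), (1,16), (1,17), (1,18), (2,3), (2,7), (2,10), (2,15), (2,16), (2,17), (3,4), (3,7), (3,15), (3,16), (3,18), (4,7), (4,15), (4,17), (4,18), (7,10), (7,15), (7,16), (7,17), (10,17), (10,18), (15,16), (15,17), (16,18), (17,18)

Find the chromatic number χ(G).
Clique number ω(G) = 5 (lower bound: χ ≥ ω).
The clique on [2, 3, 7, 15, 16] has size 5, forcing χ ≥ 5, and the coloring below uses 5 colors, so χ(G) = 5.
A valid 5-coloring: color 1: [1, 7]; color 2: [15, 18]; color 3: [16, 17]; color 4: [2, 4]; color 5: [3, 10].

χ(G) = 5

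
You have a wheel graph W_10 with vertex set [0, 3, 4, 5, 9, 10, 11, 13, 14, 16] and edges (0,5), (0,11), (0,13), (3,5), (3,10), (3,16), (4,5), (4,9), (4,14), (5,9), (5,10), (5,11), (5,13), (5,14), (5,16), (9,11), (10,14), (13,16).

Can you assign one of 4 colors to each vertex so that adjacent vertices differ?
A valid 4-coloring: color 1: [5]; color 2: [3, 9, 13, 14]; color 3: [4, 10, 11, 16]; color 4: [0].
(χ(G) = 4 ≤ 4.)

Yes, G is 4-colorable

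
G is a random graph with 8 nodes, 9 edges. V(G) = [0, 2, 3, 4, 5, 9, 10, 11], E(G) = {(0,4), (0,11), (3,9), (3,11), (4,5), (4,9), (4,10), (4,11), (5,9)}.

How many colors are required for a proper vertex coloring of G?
χ(G) = 3

Clique number ω(G) = 3 (lower bound: χ ≥ ω).
The clique on [0, 4, 11] has size 3, forcing χ ≥ 3, and the coloring below uses 3 colors, so χ(G) = 3.
A valid 3-coloring: color 1: [2, 3, 4]; color 2: [9, 10, 11]; color 3: [0, 5].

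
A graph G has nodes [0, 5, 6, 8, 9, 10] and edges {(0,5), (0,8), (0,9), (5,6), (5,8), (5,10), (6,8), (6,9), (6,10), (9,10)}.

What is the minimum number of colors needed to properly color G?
χ(G) = 3

Clique number ω(G) = 3 (lower bound: χ ≥ ω).
The clique on [6, 9, 10] has size 3, forcing χ ≥ 3, and the coloring below uses 3 colors, so χ(G) = 3.
A valid 3-coloring: color 1: [5, 9]; color 2: [0, 6]; color 3: [8, 10].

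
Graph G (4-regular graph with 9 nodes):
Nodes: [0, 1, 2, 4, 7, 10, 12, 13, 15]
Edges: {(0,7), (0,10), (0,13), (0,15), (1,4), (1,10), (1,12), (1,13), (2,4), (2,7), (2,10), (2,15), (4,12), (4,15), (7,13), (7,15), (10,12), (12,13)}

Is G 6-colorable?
A valid 6-coloring: color 1: [1, 7]; color 2: [4, 10, 13]; color 3: [12, 15]; color 4: [0, 2].
(χ(G) = 4 ≤ 6.)

Yes, G is 6-colorable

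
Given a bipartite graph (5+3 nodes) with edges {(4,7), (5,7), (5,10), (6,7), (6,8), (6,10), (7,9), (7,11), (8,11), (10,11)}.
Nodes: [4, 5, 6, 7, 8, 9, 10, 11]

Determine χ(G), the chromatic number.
Clique number ω(G) = 2 (lower bound: χ ≥ ω).
The graph is bipartite (no odd cycle), so 2 colors suffice: χ(G) = 2.
A valid 2-coloring: color 1: [7, 8, 10]; color 2: [4, 5, 6, 9, 11].

χ(G) = 2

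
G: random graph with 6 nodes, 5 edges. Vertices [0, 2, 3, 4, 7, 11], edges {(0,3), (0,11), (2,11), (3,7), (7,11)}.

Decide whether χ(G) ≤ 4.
Yes, G is 4-colorable

A valid 4-coloring: color 1: [3, 4, 11]; color 2: [0, 2, 7].
(χ(G) = 2 ≤ 4.)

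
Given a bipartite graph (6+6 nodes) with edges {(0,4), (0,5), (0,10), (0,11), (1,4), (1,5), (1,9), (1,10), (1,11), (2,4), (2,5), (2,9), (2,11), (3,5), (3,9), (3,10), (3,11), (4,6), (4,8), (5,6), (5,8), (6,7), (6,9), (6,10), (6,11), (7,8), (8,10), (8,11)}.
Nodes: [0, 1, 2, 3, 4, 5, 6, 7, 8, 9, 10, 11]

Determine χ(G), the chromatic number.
Clique number ω(G) = 2 (lower bound: χ ≥ ω).
The graph is bipartite (no odd cycle), so 2 colors suffice: χ(G) = 2.
A valid 2-coloring: color 1: [0, 1, 2, 3, 6, 8]; color 2: [4, 5, 7, 9, 10, 11].

χ(G) = 2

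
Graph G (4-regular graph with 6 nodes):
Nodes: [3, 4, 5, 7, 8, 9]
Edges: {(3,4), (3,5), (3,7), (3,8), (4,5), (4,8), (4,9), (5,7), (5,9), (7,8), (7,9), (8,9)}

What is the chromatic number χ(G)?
χ(G) = 3

Clique number ω(G) = 3 (lower bound: χ ≥ ω).
The clique on [4, 8, 9] has size 3, forcing χ ≥ 3, and the coloring below uses 3 colors, so χ(G) = 3.
A valid 3-coloring: color 1: [4, 7]; color 2: [3, 9]; color 3: [5, 8].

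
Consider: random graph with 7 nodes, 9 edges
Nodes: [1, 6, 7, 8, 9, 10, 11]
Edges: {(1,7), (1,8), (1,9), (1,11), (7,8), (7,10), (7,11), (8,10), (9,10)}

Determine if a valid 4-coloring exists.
Yes, G is 4-colorable

A valid 4-coloring: color 1: [1, 6, 10]; color 2: [7, 9]; color 3: [8, 11].
(χ(G) = 3 ≤ 4.)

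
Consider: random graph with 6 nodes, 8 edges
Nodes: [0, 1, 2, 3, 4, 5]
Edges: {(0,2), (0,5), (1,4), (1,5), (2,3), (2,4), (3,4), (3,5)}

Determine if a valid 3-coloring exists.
Yes, G is 3-colorable

A valid 3-coloring: color 1: [4, 5]; color 2: [0, 1, 3]; color 3: [2].
(χ(G) = 3 ≤ 3.)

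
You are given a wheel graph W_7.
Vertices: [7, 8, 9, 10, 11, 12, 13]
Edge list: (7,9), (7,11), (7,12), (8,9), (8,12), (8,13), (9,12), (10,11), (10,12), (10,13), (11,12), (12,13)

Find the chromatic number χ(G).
χ(G) = 3

Clique number ω(G) = 3 (lower bound: χ ≥ ω).
The clique on [8, 9, 12] has size 3, forcing χ ≥ 3, and the coloring below uses 3 colors, so χ(G) = 3.
A valid 3-coloring: color 1: [12]; color 2: [9, 11, 13]; color 3: [7, 8, 10].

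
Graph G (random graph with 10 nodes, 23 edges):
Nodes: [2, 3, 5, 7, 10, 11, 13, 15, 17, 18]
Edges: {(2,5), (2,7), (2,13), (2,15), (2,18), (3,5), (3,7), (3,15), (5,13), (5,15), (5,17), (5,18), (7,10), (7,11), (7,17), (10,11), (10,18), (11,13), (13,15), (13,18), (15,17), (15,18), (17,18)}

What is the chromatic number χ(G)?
Clique number ω(G) = 5 (lower bound: χ ≥ ω).
The clique on [2, 5, 13, 15, 18] has size 5, forcing χ ≥ 5, and the coloring below uses 5 colors, so χ(G) = 5.
A valid 5-coloring: color 1: [7, 15]; color 2: [5, 10]; color 3: [3, 11, 18]; color 4: [2, 17]; color 5: [13].

χ(G) = 5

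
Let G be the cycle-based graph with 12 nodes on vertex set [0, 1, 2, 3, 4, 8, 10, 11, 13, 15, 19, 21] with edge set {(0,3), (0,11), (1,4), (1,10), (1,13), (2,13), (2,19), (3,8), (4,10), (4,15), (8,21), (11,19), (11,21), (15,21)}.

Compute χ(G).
Clique number ω(G) = 3 (lower bound: χ ≥ ω).
The clique on [1, 4, 10] has size 3, forcing χ ≥ 3, and the coloring below uses 3 colors, so χ(G) = 3.
A valid 3-coloring: color 1: [3, 4, 13, 19, 21]; color 2: [1, 2, 8, 11, 15]; color 3: [0, 10].

χ(G) = 3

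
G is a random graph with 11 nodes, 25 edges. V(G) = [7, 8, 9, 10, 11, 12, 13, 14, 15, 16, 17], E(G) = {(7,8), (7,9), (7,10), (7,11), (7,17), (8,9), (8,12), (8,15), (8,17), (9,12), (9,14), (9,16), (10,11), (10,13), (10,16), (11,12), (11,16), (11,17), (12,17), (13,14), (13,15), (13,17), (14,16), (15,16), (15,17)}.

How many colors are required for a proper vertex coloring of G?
Clique number ω(G) = 3 (lower bound: χ ≥ ω).
Suppose a proper 3-coloring c exists. The clique [7, 8, 9] takes 3 distinct colors; by symmetry let c(7) = 1, c(8) = 2, c(9) = 3.
- Vertex 17: neighbors [7, 8] already have colors [1, 2] ⇒ c(17) = 3.
- Vertex 11: neighbors [7, 17] already have colors [1, 3] ⇒ c(11) = 2.
- Vertex 16: neighbors [11, 9] already have colors [2, 3] ⇒ c(16) = 1.
- Vertex 15: neighbors [16, 8, 17] already have colors [1, 2, 3] — all 3 colors blocked. Contradiction.
The forced assignments end in a contradiction, so G has no proper 3-coloring (χ ≥ 4).
The coloring below uses 4 colors, so χ(G) = 4.
A valid 4-coloring: color 1: [9, 10, 17]; color 2: [7, 12, 13, 16]; color 3: [8, 11, 14]; color 4: [15].

χ(G) = 4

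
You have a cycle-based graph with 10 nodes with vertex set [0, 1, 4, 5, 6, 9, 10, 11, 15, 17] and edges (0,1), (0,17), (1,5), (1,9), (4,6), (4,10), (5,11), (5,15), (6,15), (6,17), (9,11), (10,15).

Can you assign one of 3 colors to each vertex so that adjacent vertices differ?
Yes, G is 3-colorable

A valid 3-coloring: color 1: [1, 4, 11, 15, 17]; color 2: [0, 5, 6, 9, 10].
(χ(G) = 2 ≤ 3.)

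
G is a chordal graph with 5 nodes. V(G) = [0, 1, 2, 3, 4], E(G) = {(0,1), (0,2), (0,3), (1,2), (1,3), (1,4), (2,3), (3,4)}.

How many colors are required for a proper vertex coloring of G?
Clique number ω(G) = 4 (lower bound: χ ≥ ω).
The clique on [0, 1, 2, 3] has size 4, forcing χ ≥ 4, and the coloring below uses 4 colors, so χ(G) = 4.
A valid 4-coloring: color 1: [3]; color 2: [1]; color 3: [0, 4]; color 4: [2].

χ(G) = 4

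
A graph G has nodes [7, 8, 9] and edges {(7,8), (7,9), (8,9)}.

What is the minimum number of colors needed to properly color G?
χ(G) = 3

Clique number ω(G) = 3 (lower bound: χ ≥ ω).
The clique on [7, 8, 9] has size 3, forcing χ ≥ 3, and the coloring below uses 3 colors, so χ(G) = 3.
A valid 3-coloring: color 1: [8]; color 2: [7]; color 3: [9].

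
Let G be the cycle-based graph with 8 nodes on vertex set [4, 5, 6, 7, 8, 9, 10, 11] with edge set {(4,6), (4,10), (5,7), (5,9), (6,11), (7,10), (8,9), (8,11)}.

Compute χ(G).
Clique number ω(G) = 2 (lower bound: χ ≥ ω).
The graph is bipartite (no odd cycle), so 2 colors suffice: χ(G) = 2.
A valid 2-coloring: color 1: [4, 7, 9, 11]; color 2: [5, 6, 8, 10].

χ(G) = 2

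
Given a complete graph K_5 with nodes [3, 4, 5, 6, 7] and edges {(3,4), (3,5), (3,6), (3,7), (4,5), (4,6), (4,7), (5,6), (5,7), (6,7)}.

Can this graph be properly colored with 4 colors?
The clique on vertices [3, 4, 5, 6, 7] has size 5 > 4, so it alone needs 5 colors.

No, G is not 4-colorable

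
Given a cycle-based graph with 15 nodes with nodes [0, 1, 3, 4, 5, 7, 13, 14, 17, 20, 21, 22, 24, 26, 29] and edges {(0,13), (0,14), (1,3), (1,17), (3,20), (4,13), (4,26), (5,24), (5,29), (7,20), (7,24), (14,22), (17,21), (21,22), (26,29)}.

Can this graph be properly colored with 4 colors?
Yes, G is 4-colorable

A valid 4-coloring: color 1: [0, 1, 4, 20, 22, 24, 29]; color 2: [3, 5, 7, 13, 14, 21, 26]; color 3: [17].
(χ(G) = 3 ≤ 4.)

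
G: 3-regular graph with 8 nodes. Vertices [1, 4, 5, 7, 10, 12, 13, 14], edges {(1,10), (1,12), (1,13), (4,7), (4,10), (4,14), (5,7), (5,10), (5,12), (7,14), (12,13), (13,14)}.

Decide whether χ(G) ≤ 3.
Yes, G is 3-colorable

A valid 3-coloring: color 1: [10, 12, 14]; color 2: [4, 5, 13]; color 3: [1, 7].
(χ(G) = 3 ≤ 3.)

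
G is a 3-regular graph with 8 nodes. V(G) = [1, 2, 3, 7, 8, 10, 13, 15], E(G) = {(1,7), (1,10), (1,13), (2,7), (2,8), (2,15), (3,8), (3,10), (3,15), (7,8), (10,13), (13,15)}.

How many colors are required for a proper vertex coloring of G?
Clique number ω(G) = 3 (lower bound: χ ≥ ω).
The clique on [1, 10, 13] has size 3, forcing χ ≥ 3, and the coloring below uses 3 colors, so χ(G) = 3.
A valid 3-coloring: color 1: [1, 8, 15]; color 2: [2, 3, 13]; color 3: [7, 10].

χ(G) = 3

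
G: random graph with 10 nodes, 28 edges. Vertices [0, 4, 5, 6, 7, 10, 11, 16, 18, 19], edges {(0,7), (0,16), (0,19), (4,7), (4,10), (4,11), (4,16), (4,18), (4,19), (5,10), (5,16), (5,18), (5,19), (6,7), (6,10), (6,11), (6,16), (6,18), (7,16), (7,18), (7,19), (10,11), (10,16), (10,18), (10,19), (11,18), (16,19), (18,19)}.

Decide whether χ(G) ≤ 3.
The clique on vertices [0, 7, 16, 19] has size 4 > 3, so it alone needs 4 colors.

No, G is not 3-colorable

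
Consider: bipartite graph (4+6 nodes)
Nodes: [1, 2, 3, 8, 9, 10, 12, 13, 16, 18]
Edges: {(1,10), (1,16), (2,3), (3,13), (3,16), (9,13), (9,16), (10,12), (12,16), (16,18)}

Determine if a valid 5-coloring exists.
A valid 5-coloring: color 1: [2, 8, 10, 13, 16]; color 2: [1, 3, 9, 12, 18].
(χ(G) = 2 ≤ 5.)

Yes, G is 5-colorable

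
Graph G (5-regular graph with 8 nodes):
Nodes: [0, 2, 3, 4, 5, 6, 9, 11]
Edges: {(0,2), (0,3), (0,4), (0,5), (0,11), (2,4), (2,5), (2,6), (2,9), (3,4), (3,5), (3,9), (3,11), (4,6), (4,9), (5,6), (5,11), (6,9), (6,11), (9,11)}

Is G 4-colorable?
A valid 4-coloring: color 1: [0, 9]; color 2: [3, 6]; color 3: [4, 5]; color 4: [2, 11].
(χ(G) = 4 ≤ 4.)

Yes, G is 4-colorable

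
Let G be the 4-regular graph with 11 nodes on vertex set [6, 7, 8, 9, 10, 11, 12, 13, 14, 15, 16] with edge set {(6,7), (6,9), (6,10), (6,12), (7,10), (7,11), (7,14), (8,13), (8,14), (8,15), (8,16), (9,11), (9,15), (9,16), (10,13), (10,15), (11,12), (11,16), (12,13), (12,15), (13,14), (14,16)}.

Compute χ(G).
Clique number ω(G) = 3 (lower bound: χ ≥ ω).
The clique on [6, 7, 10] has size 3, forcing χ ≥ 3, and the coloring below uses 3 colors, so χ(G) = 3.
A valid 3-coloring: color 1: [6, 8, 11]; color 2: [7, 13, 15, 16]; color 3: [9, 10, 12, 14].

χ(G) = 3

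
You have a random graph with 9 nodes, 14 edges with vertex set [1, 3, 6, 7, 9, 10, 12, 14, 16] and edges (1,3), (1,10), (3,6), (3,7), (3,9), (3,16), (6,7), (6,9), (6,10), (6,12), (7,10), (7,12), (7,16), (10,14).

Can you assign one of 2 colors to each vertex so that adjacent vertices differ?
The clique on vertices [6, 7, 10] has size 3 > 2, so it alone needs 3 colors.

No, G is not 2-colorable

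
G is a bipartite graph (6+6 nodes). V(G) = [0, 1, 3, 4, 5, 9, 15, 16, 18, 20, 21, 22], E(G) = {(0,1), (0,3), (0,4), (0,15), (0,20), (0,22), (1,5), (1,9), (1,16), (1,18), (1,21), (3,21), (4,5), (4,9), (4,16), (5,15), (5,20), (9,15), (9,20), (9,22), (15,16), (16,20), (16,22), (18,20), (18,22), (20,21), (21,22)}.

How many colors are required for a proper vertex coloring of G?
Clique number ω(G) = 2 (lower bound: χ ≥ ω).
The graph is bipartite (no odd cycle), so 2 colors suffice: χ(G) = 2.
A valid 2-coloring: color 1: [1, 3, 4, 15, 20, 22]; color 2: [0, 5, 9, 16, 18, 21].

χ(G) = 2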